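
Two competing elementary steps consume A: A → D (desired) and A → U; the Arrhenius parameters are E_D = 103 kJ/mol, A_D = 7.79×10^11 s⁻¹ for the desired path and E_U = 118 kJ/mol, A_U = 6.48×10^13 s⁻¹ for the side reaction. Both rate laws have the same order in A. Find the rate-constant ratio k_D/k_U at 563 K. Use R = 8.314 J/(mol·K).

0.296

With equal orders, S_{D/U} = k_D/k_U = (A_D/A_U)·exp[(E_U−E_D)/(RT)].
(E_U−E_D)/(RT) = (118−103)×10³/(8.314×563) = 15000/4681 = 3.205.
k_D/k_U = (7.79×10^11/6.48×10^13)·exp(3.205) = 0.01202 × 24.65 = 0.296.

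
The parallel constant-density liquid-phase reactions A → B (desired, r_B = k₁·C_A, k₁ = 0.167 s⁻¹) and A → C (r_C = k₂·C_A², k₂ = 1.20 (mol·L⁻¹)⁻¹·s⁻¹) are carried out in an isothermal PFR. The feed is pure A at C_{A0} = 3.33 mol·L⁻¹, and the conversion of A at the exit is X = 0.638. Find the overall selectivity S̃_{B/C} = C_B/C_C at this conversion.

C_A = C_{A0}(1−X) = 1.205 mol·L⁻¹.
Along a PFR/batch, dC_B/dC_A = −r_B/(r_B+r_C) = −k₁/(k₁+k₂·C_A).
Integrating from C_{A0} to C_A: C_B = (0.167/1.20)·ln[(0.167+1.20·3.33)/(0.167+1.20·1.21)] = 0.1392·ln(4.163/1.614) = 0.1319 mol·L⁻¹.
C_C = (C_{A0}−C_A)−C_B = 1.993 mol·L⁻¹; S̃_{B/C} = 0.1319/1.993 = 0.0662.

0.0662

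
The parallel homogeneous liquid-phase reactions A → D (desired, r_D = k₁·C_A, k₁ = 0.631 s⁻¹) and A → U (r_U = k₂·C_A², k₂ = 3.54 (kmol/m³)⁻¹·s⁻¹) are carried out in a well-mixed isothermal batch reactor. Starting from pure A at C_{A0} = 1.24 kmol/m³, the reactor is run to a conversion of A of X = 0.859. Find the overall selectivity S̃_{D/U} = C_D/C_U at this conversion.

0.303

C_A = C_{A0}(1−X) = 0.1748 kmol/m³.
Along a PFR/batch, dC_D/dC_A = −r_D/(r_D+r_U) = −k₁/(k₁+k₂·C_A).
Integrating from C_{A0} to C_A: C_D = (0.631/3.54)·ln[(0.631+3.54·1.24)/(0.631+3.54·0.175)] = 0.1782·ln(5.021/1.250) = 0.2478 kmol/m³.
C_U = (C_{A0}−C_A)−C_D = 0.8173 kmol/m³; S̃_{D/U} = 0.2478/0.8173 = 0.303.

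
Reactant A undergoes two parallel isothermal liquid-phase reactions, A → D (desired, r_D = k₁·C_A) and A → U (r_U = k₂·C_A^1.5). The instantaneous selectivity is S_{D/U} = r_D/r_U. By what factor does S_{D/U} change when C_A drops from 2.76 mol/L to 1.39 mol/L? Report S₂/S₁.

S_{D/U} = (k₁/k₂)·C_A^-0.5, so S₂/S₁ = (C_{A,2}/C_{A,1})^-0.5.
= (1.39/2.76)^(-0.5) = (0.5036)^(-0.5) = 1.41.

1.41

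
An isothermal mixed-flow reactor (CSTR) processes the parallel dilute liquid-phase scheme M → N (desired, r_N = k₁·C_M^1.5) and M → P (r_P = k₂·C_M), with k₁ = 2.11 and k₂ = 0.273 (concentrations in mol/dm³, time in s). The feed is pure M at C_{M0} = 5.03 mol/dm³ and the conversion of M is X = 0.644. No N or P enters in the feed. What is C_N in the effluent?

Exit C_M = C_{M0}(1−X) = 5.03×0.356 = 1.791 mol/dm³.
Rates in a CSTR are evaluated at the outlet concentration: r_N = 2.11×1.791^1.5 = 5.056, r_P = 0.273×1.791 = 0.4889.
Fraction of consumed M going to N: r_N/(r_N+r_P) = 0.9118.
C_N = 0.9118·C_{M0}·X = 0.9118×5.03×0.644 = 2.95 mol/dm³.

2.95 mol/dm³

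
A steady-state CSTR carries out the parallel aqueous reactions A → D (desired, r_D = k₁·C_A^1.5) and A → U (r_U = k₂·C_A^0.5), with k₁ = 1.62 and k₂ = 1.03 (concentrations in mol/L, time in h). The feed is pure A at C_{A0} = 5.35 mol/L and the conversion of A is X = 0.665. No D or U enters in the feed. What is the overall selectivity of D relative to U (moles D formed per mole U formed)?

2.82

Exit C_A = C_{A0}(1−X) = 5.35×0.335 = 1.792 mol/L.
A CSTR operates uniformly at the exit composition, giving r_D = 3.887 and r_U = 1.379 (each k·C_A^n at C_A = 1.792).
Overall selectivity = C_D/C_U = r_Dτ/(r_Uτ) = r_D/r_U = 2.82.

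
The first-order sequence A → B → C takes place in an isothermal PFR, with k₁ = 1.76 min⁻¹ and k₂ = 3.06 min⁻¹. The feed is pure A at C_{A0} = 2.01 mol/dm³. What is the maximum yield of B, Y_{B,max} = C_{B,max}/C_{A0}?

Evaluating C_B at τ_opt = ln(k₂/k₁)/(k₂−k₁) gives C_{B,max}/C_{A0} = (k₁/k₂)^[k₂/(k₂−k₁)].
= (1.76/3.06)^(3.06/(3.06−1.76)) = (0.5752)^(2.354) = 0.2720.

0.272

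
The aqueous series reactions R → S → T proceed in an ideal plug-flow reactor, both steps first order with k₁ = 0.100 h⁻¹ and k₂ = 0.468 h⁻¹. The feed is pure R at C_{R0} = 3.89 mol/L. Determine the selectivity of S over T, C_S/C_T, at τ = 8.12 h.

0.260

For first-order series with pure R initially, C_S(τ) = k₁C_{R0}/(k₂−k₁)·(e^(−k₁τ) − e^(−k₂τ)).
e^(−k₁τ) = e^(−0.100×8.12) = e^(−0.8120) = 0.4440; e^(−k₂τ) = e^(−3.800) = 0.02237.
C_S = 0.100×3.89/(0.468−0.100) × (0.4440−0.02237) = 1.057×0.4216 = 0.4457 mol/L.
C_R = C_{R0}e^(−k₁τ) = 1.727 mol/L, so C_T = C_{R0}−C_R−C_S = 1.717 mol/L; C_S/C_T = 0.260.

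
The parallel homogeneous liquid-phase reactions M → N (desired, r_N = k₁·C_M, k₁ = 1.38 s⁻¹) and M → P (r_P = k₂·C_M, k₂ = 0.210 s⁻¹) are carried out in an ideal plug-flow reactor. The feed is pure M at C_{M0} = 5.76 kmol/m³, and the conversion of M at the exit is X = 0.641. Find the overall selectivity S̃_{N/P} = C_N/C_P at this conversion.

C_M = C_{M0}(1−X) = 2.068 kmol/m³.
Both paths are first order in M, so the instantaneous fraction to N is constant: dC_N/d(−C_M) = k₁/(k₁+k₂) = 0.8679.
C_N = 0.8679·(C_{M0}−C_M) = 0.8679×3.692 = 3.20 kmol/m³.
C_P = (C_{M0}−C_M)−C_N = 0.4876 kmol/m³; S̃_{N/P} = 3.205/0.4876 = 6.57.

6.57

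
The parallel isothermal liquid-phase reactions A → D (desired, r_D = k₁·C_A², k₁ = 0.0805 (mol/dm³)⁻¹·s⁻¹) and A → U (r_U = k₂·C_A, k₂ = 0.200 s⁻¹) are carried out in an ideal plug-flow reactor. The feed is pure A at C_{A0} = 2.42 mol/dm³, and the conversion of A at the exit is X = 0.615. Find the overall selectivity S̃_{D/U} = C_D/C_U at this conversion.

0.657

C_A = C_{A0}(1−X) = 0.9317 mol/dm³.
Along a PFR/batch, dC_U/dC_A = −r_U/(r_D+r_U) = −k₂/(k₂+k₁·C_A).
Integrating from C_{A0} to C_A: C_U = (0.200/0.0805)·ln[(0.200+0.0805·2.42)/(0.200+0.0805·0.932)] = 2.484·ln(0.3948/0.2750) = 0.8985 mol/dm³.
Then C_D = (C_{A0}−C_A) − C_U = 1.488 − 0.8985 = 0.5898 mol/dm³.
S̃_{D/U} = C_D/C_U = 0.5898/0.8985 = 0.657.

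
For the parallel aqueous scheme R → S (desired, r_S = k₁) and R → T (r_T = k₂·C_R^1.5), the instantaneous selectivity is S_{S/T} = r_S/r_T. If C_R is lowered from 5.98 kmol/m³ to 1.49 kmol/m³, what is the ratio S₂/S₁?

S_{S/T} = (k₁/k₂)·C_R^-1.5, so S₂/S₁ = (C_{R,2}/C_{R,1})^-1.5.
= (1.49/5.98)^(-1.5) = (0.2492)^(-1.5) = 8.04.

8.04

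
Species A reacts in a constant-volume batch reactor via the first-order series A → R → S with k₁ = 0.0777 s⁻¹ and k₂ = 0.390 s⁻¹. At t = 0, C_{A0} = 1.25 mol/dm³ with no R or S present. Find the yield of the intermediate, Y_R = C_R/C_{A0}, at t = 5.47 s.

Solving the coupled first-order balances gives C_R(t) = [k₁/(k₂−k₁)]·C_{A0}·(e^(−k₁t) − e^(−k₂t)).
e^(−k₁t) = e^(−0.0777×5.47) = e^(−0.4250) = 0.6538; e^(−k₂t) = e^(−2.133) = 0.1184.
C_R = 0.0777×1.25/(0.390−0.0777) × (0.6538−0.1184) = 0.3110×0.5353 = 0.1665 mol/dm³.
Y_R = C_R/C_{A0} = 0.1665/1.25 = 0.133.

0.133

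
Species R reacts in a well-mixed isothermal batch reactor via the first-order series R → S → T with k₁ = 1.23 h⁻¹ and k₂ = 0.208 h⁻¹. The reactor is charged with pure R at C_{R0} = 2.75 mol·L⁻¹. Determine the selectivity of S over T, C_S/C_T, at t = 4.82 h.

The intermediate concentration in a first-order A→B→C sequence is C_S = k₁C_{R0}(e^(−k₁t) − e^(−k₂t))/(k₂−k₁).
e^(−k₁t) = e^(−1.23×4.82) = e^(−5.929) = 0.002662; e^(−k₂t) = e^(−1.003) = 0.3669.
C_S = 1.23×2.75/(0.208−1.23) × (0.002662−0.3669) = (-3.310)×(-0.3643) = 1.206 mol·L⁻¹.
C_R = C_{R0}e^(−k₁t) = 0.007321 mol·L⁻¹, so C_T = C_{R0}−C_R−C_S = 1.537 mol·L⁻¹; C_S/C_T = 0.784.

0.784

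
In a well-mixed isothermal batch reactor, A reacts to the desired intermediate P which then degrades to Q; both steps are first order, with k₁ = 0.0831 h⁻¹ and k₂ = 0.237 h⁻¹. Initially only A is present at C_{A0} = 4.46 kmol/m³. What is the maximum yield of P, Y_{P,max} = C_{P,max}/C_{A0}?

0.199

For a first-order series the maximum intermediate yield is C_{P,max}/C_{A0} = (k₁/k₂)^[k₂/(k₂−k₁)].
= (0.0831/0.237)^(0.237/(0.237−0.0831)) = (0.3506)^(1.540) = 0.1991.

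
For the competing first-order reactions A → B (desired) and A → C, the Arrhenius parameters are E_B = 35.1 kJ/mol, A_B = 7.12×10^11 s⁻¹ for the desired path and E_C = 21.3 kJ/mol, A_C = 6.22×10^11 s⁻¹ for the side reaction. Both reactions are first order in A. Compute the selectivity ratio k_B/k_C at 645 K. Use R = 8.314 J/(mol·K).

Since both paths have the same order in A, the concentration cancels and S_{B/C} = k_B/k_C = (A_B/A_C)·exp[(E_C−E_B)/(RT)].
(E_C−E_B)/(RT) = (21.3−35.1)×10³/(8.314×645) = -13800/5363 = -2.573.
k_B/k_C = (7.12×10^11/6.22×10^11)·exp(-2.573) = 1.145 × 0.07627 = 0.0873.

0.0873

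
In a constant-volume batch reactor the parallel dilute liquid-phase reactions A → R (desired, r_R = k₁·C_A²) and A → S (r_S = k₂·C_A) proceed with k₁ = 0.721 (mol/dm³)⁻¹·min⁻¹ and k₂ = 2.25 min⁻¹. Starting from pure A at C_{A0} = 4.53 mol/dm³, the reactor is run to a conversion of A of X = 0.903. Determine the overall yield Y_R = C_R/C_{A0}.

C_A = C_{A0}(1−X) = 0.4394 mol/dm³.
Along a PFR/batch, dC_S/dC_A = −r_S/(r_R+r_S) = −k₂/(k₂+k₁·C_A).
Integrating from C_{A0} to C_A: C_S = (2.25/0.721)·ln[(2.25+0.721·4.53)/(2.25+0.721·0.439)] = 3.121·ln(5.516/2.567) = 2.387 mol/dm³.
Then C_R = (C_{A0}−C_A) − C_S = 4.091 − 2.387 = 1.703 mol/dm³.
Y_R = C_R/C_{A0} = 1.703/4.53 = 0.376.

0.376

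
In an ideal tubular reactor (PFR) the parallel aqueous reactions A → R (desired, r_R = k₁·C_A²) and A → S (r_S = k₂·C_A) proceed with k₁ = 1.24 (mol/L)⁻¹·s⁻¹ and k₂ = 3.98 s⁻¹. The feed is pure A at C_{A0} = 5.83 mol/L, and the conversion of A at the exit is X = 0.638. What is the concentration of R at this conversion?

2.02 mol/L

C_A = C_{A0}(1−X) = 2.110 mol/L.
Along a PFR/batch, dC_S/dC_A = −r_S/(r_R+r_S) = −k₂/(k₂+k₁·C_A).
Integrating from C_{A0} to C_A: C_S = (3.98/1.24)·ln[(3.98+1.24·5.83)/(3.98+1.24·2.11)] = 3.210·ln(11.21/6.597) = 1.702 mol/L.
Then C_R = (C_{A0}−C_A) − C_S = 3.720 − 1.702 = 2.018 mol/L.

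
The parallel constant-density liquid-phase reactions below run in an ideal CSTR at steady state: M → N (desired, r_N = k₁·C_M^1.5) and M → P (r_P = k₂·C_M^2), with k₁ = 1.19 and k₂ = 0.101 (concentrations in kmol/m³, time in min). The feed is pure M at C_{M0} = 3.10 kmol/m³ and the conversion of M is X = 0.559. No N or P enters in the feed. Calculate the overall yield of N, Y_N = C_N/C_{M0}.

Exit C_M = C_{M0}(1−X) = 3.10×0.441 = 1.367 kmol/m³.
In a CSTR the entire volume is at exit conditions, so r_N = 1.19×1.367^1.5 = 1.902 and r_P = 0.101×1.367^2 = 0.1888.
Fraction of consumed M going to N: r_N/(r_N+r_P) = 0.9097.
C_N = 0.9097·C_{M0}·X = 0.9097×3.10×0.559 = 1.58 kmol/m³; Y_N = C_N/C_{M0} = 0.509.

0.509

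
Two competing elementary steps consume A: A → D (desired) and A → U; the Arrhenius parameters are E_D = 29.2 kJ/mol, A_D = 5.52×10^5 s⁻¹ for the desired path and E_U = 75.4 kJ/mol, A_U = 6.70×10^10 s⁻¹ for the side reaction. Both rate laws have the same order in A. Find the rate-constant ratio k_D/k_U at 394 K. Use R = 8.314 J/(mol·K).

Since both paths have the same order in A, the concentration cancels and S_{D/U} = k_D/k_U = (A_D/A_U)·exp[(E_U−E_D)/(RT)].
(E_U−E_D)/(RT) = (75.4−29.2)×10³/(8.314×394) = 46200/3276 = 14.10.
k_D/k_U = (5.52×10^5/6.70×10^10)·exp(14.10) = 8.239×10^-6 × 1.334×10^6 = 11.0.
Since E_D < E_U, lowering the temperature improves selectivity toward D.

11.0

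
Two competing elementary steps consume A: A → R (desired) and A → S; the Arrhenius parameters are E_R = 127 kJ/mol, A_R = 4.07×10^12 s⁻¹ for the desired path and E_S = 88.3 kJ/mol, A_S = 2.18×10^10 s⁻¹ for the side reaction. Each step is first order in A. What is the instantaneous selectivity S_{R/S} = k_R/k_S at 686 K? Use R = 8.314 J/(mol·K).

With equal orders, S_{R/S} = k_R/k_S = (A_R/A_S)·exp[(E_S−E_R)/(RT)].
(E_S−E_R)/(RT) = (88.3−127)×10³/(8.314×686) = -38700/5703 = -6.785.
k_R/k_S = (4.07×10^12/2.18×10^10)·exp(-6.785) = 186.7 × 0.001130 = 0.211.
Since E_R > E_S, raising the temperature improves selectivity toward R.

0.211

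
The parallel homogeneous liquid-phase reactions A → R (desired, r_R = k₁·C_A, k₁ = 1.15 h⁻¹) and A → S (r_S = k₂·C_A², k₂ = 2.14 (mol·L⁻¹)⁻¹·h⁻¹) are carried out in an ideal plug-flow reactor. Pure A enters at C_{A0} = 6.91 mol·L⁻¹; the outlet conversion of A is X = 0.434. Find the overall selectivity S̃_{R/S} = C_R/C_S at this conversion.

C_A = C_{A0}(1−X) = 3.911 mol·L⁻¹.
Along a PFR/batch, dC_R/dC_A = −r_R/(r_R+r_S) = −k₁/(k₁+k₂·C_A).
Integrating from C_{A0} to C_A: C_R = (1.15/2.14)·ln[(1.15+2.14·6.91)/(1.15+2.14·3.91)] = 0.5374·ln(15.94/9.520) = 0.2769 mol·L⁻¹.
C_S = (C_{A0}−C_A)−C_R = 2.722 mol·L⁻¹; S̃_{R/S} = 0.2769/2.722 = 0.102.

0.102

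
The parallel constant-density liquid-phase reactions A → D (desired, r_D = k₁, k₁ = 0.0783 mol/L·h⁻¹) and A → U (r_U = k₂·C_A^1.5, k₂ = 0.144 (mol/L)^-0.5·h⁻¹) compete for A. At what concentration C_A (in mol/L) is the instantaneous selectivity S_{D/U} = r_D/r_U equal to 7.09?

0.181 mol/L

S_{D/U} = (k₁/k₂)·C_A^-1.5 ⇒ C_A = (S·k₂/k₁)^(1/(-1.5)).
= (7.09×0.144/0.0783)^(-0.6667) = (13.04)^(-0.6667) = 0.181 mol/L.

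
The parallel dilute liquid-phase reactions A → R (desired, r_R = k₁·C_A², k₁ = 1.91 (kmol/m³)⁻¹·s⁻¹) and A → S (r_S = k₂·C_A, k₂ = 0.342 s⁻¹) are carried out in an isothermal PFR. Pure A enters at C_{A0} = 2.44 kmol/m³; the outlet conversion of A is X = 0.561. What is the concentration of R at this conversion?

1.24 kmol/m³

C_A = C_{A0}(1−X) = 1.071 kmol/m³.
Along a PFR/batch, dC_S/dC_A = −r_S/(r_R+r_S) = −k₂/(k₂+k₁·C_A).
Integrating from C_{A0} to C_A: C_S = (0.342/1.91)·ln[(0.342+1.91·2.44)/(0.342+1.91·1.07)] = 0.1791·ln(5.002/2.388) = 0.1324 kmol/m³.
Then C_R = (C_{A0}−C_A) − C_S = 1.369 − 0.1324 = 1.236 kmol/m³.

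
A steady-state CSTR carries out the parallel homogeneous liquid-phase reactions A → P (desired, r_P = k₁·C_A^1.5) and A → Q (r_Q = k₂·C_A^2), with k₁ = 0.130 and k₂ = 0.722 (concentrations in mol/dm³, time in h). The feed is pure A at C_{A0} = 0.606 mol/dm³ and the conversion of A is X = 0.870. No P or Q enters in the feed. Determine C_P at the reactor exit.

0.206 mol/dm³

Exit C_A = C_{A0}(1−X) = 0.606×0.130 = 0.07878 mol/dm³.
A CSTR operates uniformly at the exit composition, giving r_P = 0.002875 and r_Q = 0.004481 (each k·C_A^n at C_A = 0.07878).
Fraction of consumed A going to P: r_P/(r_P+r_Q) = 0.3908.
C_P = 0.3908·C_{A0}·X = 0.3908×0.606×0.870 = 0.206 mol/dm³.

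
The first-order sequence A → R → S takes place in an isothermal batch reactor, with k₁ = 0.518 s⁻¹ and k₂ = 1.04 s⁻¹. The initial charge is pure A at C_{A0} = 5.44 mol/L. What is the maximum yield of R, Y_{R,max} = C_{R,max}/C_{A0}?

0.249

For a first-order series the maximum intermediate yield is C_{R,max}/C_{A0} = (k₁/k₂)^[k₂/(k₂−k₁)].
= (0.518/1.04)^(1.04/(1.04−0.518)) = (0.4981)^(1.992) = 0.2494.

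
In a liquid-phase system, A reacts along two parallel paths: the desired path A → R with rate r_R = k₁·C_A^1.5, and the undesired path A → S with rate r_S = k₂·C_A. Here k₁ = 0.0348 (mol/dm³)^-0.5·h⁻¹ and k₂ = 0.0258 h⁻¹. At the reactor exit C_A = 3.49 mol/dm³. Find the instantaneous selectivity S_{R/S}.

2.52

S_{R/S} = r_R/r_S = (k₁·C_A^1.5)/(k₂·C_A) = (k₁/k₂)·C_A^0.5.
= (0.0348×3.490^1.5) / (0.0258×3.490) = 0.2269/0.09004 = 2.52.
Since the desired path is higher order in A, keeping C_A high (PFR or concentrated feed) favours R.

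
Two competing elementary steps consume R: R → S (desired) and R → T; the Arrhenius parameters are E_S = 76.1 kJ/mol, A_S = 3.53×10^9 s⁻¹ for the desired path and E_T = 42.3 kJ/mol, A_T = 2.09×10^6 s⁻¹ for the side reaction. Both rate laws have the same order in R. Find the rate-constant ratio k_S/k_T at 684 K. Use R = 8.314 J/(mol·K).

4.43

Since both paths have the same order in R, the concentration cancels and S_{S/T} = k_S/k_T = (A_S/A_T)·exp[(E_T−E_S)/(RT)].
(E_T−E_S)/(RT) = (42.3−76.1)×10³/(8.314×684) = -33800/5687 = -5.944.
k_S/k_T = (3.53×10^9/2.09×10^6)·exp(-5.944) = 1689 × 0.002623 = 4.43.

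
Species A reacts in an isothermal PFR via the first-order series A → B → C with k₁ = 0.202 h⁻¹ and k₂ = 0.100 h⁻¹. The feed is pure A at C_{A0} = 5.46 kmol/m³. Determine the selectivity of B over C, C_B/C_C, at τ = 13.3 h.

For first-order series with pure A initially, C_B(τ) = k₁C_{A0}/(k₂−k₁)·(e^(−k₁τ) − e^(−k₂τ)).
e^(−k₁τ) = e^(−0.202×13.3) = e^(−2.687) = 0.06811; e^(−k₂τ) = e^(−1.330) = 0.2645.
C_B = 0.202×5.46/(0.100−0.202) × (0.06811−0.2645) = (-10.81)×(-0.1964) = 2.123 kmol/m³.
C_A = C_{A0}e^(−k₁τ) = 0.3719 kmol/m³, so C_C = C_{A0}−C_A−C_B = 2.965 kmol/m³; C_B/C_C = 0.716.

0.716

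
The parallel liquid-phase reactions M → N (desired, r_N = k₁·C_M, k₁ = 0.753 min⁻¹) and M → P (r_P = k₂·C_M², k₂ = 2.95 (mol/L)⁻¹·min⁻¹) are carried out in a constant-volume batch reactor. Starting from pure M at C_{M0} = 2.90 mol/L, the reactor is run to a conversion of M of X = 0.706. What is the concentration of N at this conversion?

C_M = C_{M0}(1−X) = 0.8526 mol/L.
Along a PFR/batch, dC_N/dC_M = −r_N/(r_N+r_P) = −k₁/(k₁+k₂·C_M).
Integrating from C_{M0} to C_M: C_N = (0.753/2.95)·ln[(0.753+2.95·2.90)/(0.753+2.95·0.853)] = 0.2553·ln(9.308/3.268) = 0.2672 mol/L.

0.267 mol/L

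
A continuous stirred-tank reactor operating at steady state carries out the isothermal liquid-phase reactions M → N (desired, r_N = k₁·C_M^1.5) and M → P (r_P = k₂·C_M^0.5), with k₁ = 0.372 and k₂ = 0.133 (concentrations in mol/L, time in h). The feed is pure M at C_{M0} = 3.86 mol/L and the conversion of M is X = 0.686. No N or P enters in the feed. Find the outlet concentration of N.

Exit C_M = C_{M0}(1−X) = 3.86×0.314 = 1.212 mol/L.
Rates in a CSTR are evaluated at the outlet concentration: r_N = 0.372×1.212^1.5 = 0.4964, r_P = 0.133×1.212^0.5 = 0.1464.
Fraction of consumed M going to N: r_N/(r_N+r_P) = 0.7722.
C_N = 0.7722·C_{M0}·X = 0.7722×3.86×0.686 = 2.04 mol/L.

2.04 mol/L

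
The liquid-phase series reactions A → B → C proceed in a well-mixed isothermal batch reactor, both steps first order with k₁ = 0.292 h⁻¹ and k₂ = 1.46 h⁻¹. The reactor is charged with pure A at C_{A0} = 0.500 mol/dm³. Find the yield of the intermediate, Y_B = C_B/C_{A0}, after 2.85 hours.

0.105

For first-order series with pure A initially, C_B(t) = k₁C_{A0}/(k₂−k₁)·(e^(−k₁t) − e^(−k₂t)).
e^(−k₁t) = e^(−0.292×2.85) = e^(−0.8322) = 0.4351; e^(−k₂t) = e^(−4.161) = 0.01559.
C_B = 0.292×0.500/(1.46−0.292) × (0.4351−0.01559) = 0.1250×0.4195 = 0.05244 mol/dm³.
Y_B = C_B/C_{A0} = 0.05244/0.500 = 0.105.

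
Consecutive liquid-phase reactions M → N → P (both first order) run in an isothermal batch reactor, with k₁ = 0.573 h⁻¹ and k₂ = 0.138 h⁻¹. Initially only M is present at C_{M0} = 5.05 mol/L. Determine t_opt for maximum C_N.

3.27 h

The intermediate peaks when r₁ = r₂, i.e. k₁e^(−k₁t) = k₂e^(−k₂t), giving t_opt = ln(k₂/k₁)/(k₂−k₁).
= ln(0.138/0.573)/(0.138−0.573) = ln(0.2408)/-0.4350 = -1.424/-0.4350 = 3.27 h.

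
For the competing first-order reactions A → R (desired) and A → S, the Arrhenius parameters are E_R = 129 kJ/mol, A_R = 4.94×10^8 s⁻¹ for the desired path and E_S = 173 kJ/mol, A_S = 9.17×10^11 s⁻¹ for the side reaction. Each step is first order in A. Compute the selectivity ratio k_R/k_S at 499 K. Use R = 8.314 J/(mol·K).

21.7

Since both paths have the same order in A, the concentration cancels and S_{R/S} = k_R/k_S = (A_R/A_S)·exp[(E_S−E_R)/(RT)].
(E_S−E_R)/(RT) = (173−129)×10³/(8.314×499) = 44000/4149 = 10.61.
k_R/k_S = (4.94×10^8/9.17×10^11)·exp(10.61) = 5.387×10^-4 × 40367 = 21.7.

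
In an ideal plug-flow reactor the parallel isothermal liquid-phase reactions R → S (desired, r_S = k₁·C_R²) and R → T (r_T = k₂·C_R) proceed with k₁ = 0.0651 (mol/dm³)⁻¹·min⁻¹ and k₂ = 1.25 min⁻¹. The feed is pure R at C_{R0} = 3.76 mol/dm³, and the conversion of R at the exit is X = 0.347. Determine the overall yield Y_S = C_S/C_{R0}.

C_R = C_{R0}(1−X) = 2.455 mol/dm³.
Along a PFR/batch, dC_T/dC_R = −r_T/(r_S+r_T) = −k₂/(k₂+k₁·C_R).
Integrating from C_{R0} to C_R: C_T = (1.25/0.0651)·ln[(1.25+0.0651·3.76)/(1.25+0.0651·2.46)] = 19.20·ln(1.495/1.410) = 1.123 mol/dm³.
Then C_S = (C_{R0}−C_R) − C_T = 1.305 − 1.123 = 0.1814 mol/dm³.
Y_S = C_S/C_{R0} = 0.1814/3.76 = 0.0483.

0.0483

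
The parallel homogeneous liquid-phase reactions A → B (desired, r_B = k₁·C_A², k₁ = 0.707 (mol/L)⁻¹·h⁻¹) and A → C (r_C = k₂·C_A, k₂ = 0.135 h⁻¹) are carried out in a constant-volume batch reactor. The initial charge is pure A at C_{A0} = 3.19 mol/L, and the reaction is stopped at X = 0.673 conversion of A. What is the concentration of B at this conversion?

C_A = C_{A0}(1−X) = 1.043 mol/L.
Along a PFR/batch, dC_C/dC_A = −r_C/(r_B+r_C) = −k₂/(k₂+k₁·C_A).
Integrating from C_{A0} to C_A: C_C = (0.135/0.707)·ln[(0.135+0.707·3.19)/(0.135+0.707·1.04)] = 0.1909·ln(2.390/0.8725) = 0.1924 mol/L.
Then C_B = (C_{A0}−C_A) − C_C = 2.147 − 0.1924 = 1.954 mol/L.

1.95 mol/L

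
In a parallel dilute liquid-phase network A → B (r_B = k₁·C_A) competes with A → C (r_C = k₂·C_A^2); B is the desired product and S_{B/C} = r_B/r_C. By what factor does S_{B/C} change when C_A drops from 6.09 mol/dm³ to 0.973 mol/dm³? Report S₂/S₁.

6.26

S_{B/C} = (k₁/k₂)·C_A⁻¹, so S₂/S₁ = (C_{A,2}/C_{A,1})⁻¹.
= 6.09/0.973 = 6.26.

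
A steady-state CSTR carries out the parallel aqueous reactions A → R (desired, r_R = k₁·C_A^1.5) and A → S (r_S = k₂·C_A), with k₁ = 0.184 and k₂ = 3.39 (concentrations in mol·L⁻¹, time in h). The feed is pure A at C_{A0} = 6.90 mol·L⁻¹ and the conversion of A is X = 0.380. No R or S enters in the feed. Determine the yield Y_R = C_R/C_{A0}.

0.0384

Exit C_A = C_{A0}(1−X) = 6.90×0.620 = 4.278 mol·L⁻¹.
A CSTR operates uniformly at the exit composition, giving r_R = 1.628 and r_S = 14.50 (each k·C_A^n at C_A = 4.278).
Fraction of consumed A going to R: r_R/(r_R+r_S) = 0.1009.
C_R = 0.1009·C_{A0}·X = 0.1009×6.90×0.380 = 0.265 mol·L⁻¹; Y_R = C_R/C_{A0} = 0.0384.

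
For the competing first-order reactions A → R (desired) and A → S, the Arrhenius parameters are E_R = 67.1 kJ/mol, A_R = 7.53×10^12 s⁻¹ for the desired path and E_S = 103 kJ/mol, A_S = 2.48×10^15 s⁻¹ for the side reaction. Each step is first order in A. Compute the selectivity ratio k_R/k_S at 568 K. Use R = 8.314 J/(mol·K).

6.08

With equal orders, S_{R/S} = k_R/k_S = (A_R/A_S)·exp[(E_S−E_R)/(RT)].
(E_S−E_R)/(RT) = (103−67.1)×10³/(8.314×568) = 35900/4722 = 7.602.
k_R/k_S = (7.53×10^12/2.48×10^15)·exp(7.602) = 0.003036 × 2002 = 6.08.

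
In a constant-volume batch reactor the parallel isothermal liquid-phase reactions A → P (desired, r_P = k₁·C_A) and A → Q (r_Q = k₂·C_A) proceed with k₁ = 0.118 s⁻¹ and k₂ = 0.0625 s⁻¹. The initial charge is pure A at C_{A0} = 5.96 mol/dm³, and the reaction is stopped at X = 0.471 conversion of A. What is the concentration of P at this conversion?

1.84 mol/dm³

C_A = C_{A0}(1−X) = 3.153 mol/dm³.
Both paths are first order in A, so the instantaneous fraction to P is constant: dC_P/d(−C_A) = k₁/(k₁+k₂) = 0.6537.
C_P = 0.6537·(C_{A0}−C_A) = 0.6537×2.807 = 1.84 mol/dm³.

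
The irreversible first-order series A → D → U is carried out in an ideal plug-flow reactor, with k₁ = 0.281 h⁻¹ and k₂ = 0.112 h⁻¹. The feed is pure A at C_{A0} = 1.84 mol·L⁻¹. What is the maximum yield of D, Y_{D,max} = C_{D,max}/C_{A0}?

For a first-order series the maximum intermediate yield is C_{D,max}/C_{A0} = (k₁/k₂)^[k₂/(k₂−k₁)].
= (0.281/0.112)^(0.112/(0.112−0.281)) = (2.509)^(-0.6627) = 0.5436.

0.544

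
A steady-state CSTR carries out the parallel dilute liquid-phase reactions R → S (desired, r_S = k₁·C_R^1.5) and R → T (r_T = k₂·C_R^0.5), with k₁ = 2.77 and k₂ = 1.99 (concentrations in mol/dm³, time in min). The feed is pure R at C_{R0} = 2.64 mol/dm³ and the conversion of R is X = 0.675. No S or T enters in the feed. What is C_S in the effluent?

Exit C_R = C_{R0}(1−X) = 2.64×0.325 = 0.8580 mol/dm³.
In a CSTR the entire volume is at exit conditions, so r_S = 2.77×0.8580^1.5 = 2.201 and r_T = 1.99×0.8580^0.5 = 1.843.
Fraction of consumed R going to S: r_S/(r_S+r_T) = 0.5443.
C_S = 0.5443·C_{R0}·X = 0.5443×2.64×0.675 = 0.970 mol/dm³.

0.970 mol/dm³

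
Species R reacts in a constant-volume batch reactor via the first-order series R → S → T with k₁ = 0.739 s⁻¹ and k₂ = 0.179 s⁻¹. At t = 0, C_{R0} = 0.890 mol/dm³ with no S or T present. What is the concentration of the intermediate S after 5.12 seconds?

For first-order series with pure R initially, C_S(t) = k₁C_{R0}/(k₂−k₁)·(e^(−k₁t) − e^(−k₂t)).
e^(−k₁t) = e^(−0.739×5.12) = e^(−3.784) = 0.02274; e^(−k₂t) = e^(−0.9165) = 0.3999.
C_S = 0.739×0.890/(0.179−0.739) × (0.02274−0.3999) = (-1.174)×(-0.3772) = 0.4430 mol/dm³.

0.443 mol/dm³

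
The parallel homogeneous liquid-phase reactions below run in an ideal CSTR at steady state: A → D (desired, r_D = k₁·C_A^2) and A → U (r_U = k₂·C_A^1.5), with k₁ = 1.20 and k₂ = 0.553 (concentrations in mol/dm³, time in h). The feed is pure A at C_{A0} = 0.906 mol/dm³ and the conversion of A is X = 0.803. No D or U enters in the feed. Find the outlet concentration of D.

0.348 mol/dm³

Exit C_A = C_{A0}(1−X) = 0.906×0.197 = 0.1785 mol/dm³.
Rates in a CSTR are evaluated at the outlet concentration: r_D = 1.20×0.1785^2 = 0.03823, r_U = 0.553×0.1785^1.5 = 0.04170.
Fraction of consumed A going to D: r_D/(r_D+r_U) = 0.4783.
C_D = 0.4783·C_{A0}·X = 0.4783×0.906×0.803 = 0.348 mol/dm³.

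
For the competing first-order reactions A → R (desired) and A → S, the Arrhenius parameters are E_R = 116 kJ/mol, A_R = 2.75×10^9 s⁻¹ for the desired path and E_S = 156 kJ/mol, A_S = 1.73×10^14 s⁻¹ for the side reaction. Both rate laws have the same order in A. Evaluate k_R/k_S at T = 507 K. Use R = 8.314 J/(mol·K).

k_R/k_S = (A_R/A_S)·exp[−(E_R−E_S)/(RT)] = (A_R/A_S)·exp[(E_S−E_R)/(RT)].
(E_S−E_R)/(RT) = (156−116)×10³/(8.314×507) = 40000/4215 = 9.489.
k_R/k_S = (2.75×10^9/1.73×10^14)·exp(9.489) = 1.590×10^-5 × 13220 = 0.210.
Since E_R < E_S, lowering the temperature improves selectivity toward R.

0.210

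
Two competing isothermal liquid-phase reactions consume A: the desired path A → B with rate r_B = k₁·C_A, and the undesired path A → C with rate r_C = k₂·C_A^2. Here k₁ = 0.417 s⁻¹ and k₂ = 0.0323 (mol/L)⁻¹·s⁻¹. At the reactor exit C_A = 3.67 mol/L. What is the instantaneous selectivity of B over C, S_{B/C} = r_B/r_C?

S_{B/C} = r_B/r_C = (k₁·C_A)/(k₂·C_A^2) = (k₁/k₂)·C_A⁻¹.
= (0.417×3.670) / (0.0323×3.670^2) = 1.530/0.4350 = 3.52.

3.52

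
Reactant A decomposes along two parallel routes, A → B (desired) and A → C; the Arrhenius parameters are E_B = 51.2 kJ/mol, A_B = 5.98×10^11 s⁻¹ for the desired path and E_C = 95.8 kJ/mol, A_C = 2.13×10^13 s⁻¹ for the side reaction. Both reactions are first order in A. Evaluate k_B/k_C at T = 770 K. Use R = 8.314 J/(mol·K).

29.8

With equal orders, S_{B/C} = k_B/k_C = (A_B/A_C)·exp[(E_C−E_B)/(RT)].
(E_C−E_B)/(RT) = (95.8−51.2)×10³/(8.314×770) = 44600/6402 = 6.967.
k_B/k_C = (5.98×10^11/2.13×10^13)·exp(6.967) = 0.02808 × 1061 = 29.8.
Since E_B < E_C, lowering the temperature improves selectivity toward B.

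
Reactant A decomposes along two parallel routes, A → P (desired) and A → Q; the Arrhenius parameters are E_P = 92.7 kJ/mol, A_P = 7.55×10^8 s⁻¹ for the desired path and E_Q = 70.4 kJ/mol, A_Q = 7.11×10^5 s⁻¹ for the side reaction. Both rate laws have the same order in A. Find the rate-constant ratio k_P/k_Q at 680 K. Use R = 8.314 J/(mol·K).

20.6

With equal orders, S_{P/Q} = k_P/k_Q = (A_P/A_Q)·exp[(E_Q−E_P)/(RT)].
(E_Q−E_P)/(RT) = (70.4−92.7)×10³/(8.314×680) = -22300/5654 = -3.944.
k_P/k_Q = (7.55×10^8/7.11×10^5)·exp(-3.944) = 1062 × 0.01936 = 20.6.
Since E_P > E_Q, raising the temperature improves selectivity toward P.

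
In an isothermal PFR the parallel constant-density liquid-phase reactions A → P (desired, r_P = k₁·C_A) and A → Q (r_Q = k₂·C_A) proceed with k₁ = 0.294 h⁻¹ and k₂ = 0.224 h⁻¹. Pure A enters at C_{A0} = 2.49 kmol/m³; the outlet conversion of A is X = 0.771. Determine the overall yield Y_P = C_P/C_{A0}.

0.438

C_A = C_{A0}(1−X) = 0.5702 kmol/m³.
Both paths are first order in A, so the instantaneous fraction to P is constant: dC_P/d(−C_A) = k₁/(k₁+k₂) = 0.5676.
C_P = 0.5676·(C_{A0}−C_A) = 0.5676×1.920 = 1.09 kmol/m³.
Y_P = C_P/C_{A0} = 1.090/2.49 = 0.438.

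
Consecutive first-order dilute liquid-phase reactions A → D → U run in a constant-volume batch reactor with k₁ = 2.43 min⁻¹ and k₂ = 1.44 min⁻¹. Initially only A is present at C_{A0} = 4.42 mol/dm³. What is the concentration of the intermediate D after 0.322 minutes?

1.86 mol/dm³

The intermediate concentration in a first-order A→B→C sequence is C_D = k₁C_{A0}(e^(−k₁t) − e^(−k₂t))/(k₂−k₁).
e^(−k₁t) = e^(−2.43×0.322) = e^(−0.7825) = 0.4573; e^(−k₂t) = e^(−0.4637) = 0.6290.
C_D = 2.43×4.42/(1.44−2.43) × (0.4573−0.6290) = (-10.85)×(-0.1717) = 1.863 mol/dm³.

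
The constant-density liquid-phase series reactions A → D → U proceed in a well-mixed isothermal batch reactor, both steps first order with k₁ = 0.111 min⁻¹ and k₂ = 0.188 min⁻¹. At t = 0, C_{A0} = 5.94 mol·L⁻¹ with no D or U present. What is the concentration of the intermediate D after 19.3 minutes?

Solving the coupled first-order balances gives C_D(t) = [k₁/(k₂−k₁)]·C_{A0}·(e^(−k₁t) − e^(−k₂t)).
e^(−k₁t) = e^(−0.111×19.3) = e^(−2.142) = 0.1174; e^(−k₂t) = e^(−3.628) = 0.02656.
C_D = 0.111×5.94/(0.188−0.111) × (0.1174−0.02656) = 8.563×0.09083 = 0.7777 mol·L⁻¹.

0.778 mol·L⁻¹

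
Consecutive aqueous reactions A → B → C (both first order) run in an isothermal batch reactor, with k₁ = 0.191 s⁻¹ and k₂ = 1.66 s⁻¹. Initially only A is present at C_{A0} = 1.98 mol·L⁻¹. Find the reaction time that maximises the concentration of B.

1.47 s

For first-order series the maximum of C_B occurs at t_opt = ln(k₂/k₁)/(k₂−k₁).
= ln(1.66/0.191)/(1.66−0.191) = ln(8.691)/1.469 = 2.162/1.469 = 1.47 s.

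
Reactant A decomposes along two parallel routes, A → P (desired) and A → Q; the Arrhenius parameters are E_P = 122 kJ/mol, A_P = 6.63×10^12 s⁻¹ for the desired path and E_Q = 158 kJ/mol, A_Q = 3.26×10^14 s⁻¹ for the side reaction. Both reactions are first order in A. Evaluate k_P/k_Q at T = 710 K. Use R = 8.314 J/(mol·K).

9.06

With equal orders, S_{P/Q} = k_P/k_Q = (A_P/A_Q)·exp[(E_Q−E_P)/(RT)].
(E_Q−E_P)/(RT) = (158−122)×10³/(8.314×710) = 36000/5903 = 6.099.
k_P/k_Q = (6.63×10^12/3.26×10^14)·exp(6.099) = 0.02034 × 445.3 = 9.06.
Since E_P < E_Q, lowering the temperature improves selectivity toward P.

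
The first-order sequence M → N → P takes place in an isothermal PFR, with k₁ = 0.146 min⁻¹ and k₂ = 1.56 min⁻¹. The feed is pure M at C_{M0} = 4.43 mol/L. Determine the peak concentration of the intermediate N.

For a first-order series the maximum intermediate yield is C_{N,max}/C_{M0} = (k₁/k₂)^[k₂/(k₂−k₁)].
= (0.146/1.56)^(1.56/(1.56−0.146)) = (0.09359)^(1.103) = 0.07328.
C_{N,max} = 0.07328×4.43 = 0.325 mol/L.

0.325 mol/L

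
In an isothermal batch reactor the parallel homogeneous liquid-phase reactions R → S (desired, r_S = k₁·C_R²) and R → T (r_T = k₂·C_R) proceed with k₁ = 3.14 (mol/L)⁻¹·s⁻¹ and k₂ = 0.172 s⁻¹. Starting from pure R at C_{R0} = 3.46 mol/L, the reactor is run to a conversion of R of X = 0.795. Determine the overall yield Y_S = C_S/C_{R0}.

0.771

C_R = C_{R0}(1−X) = 0.7093 mol/L.
Along a PFR/batch, dC_T/dC_R = −r_T/(r_S+r_T) = −k₂/(k₂+k₁·C_R).
Integrating from C_{R0} to C_R: C_T = (0.172/3.14)·ln[(0.172+3.14·3.46)/(0.172+3.14·0.709)] = 0.05478·ln(11.04/2.399) = 0.08359 mol/L.
Then C_S = (C_{R0}−C_R) − C_T = 2.751 − 0.08359 = 2.667 mol/L.
Y_S = C_S/C_{R0} = 2.667/3.46 = 0.771.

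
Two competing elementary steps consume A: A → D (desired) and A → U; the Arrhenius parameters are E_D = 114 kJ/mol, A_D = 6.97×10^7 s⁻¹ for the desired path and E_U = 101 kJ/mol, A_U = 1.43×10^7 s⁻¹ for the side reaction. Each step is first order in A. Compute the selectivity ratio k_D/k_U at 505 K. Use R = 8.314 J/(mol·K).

With equal orders, S_{D/U} = k_D/k_U = (A_D/A_U)·exp[(E_U−E_D)/(RT)].
(E_U−E_D)/(RT) = (101−114)×10³/(8.314×505) = -13000/4199 = -3.096.
k_D/k_U = (6.97×10^7/1.43×10^7)·exp(-3.096) = 4.874 × 0.04522 = 0.220.
Since E_D > E_U, raising the temperature improves selectivity toward D.

0.220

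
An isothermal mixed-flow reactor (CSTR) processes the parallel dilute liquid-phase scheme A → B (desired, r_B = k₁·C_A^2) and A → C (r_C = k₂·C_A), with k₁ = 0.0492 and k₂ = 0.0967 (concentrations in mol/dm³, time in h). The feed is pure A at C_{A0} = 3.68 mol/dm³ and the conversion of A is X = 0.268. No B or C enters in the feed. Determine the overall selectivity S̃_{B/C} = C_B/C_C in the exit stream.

Exit C_A = C_{A0}(1−X) = 3.68×0.732 = 2.694 mol/dm³.
Rates in a CSTR are evaluated at the outlet concentration: r_B = 0.0492×2.694^2 = 0.3570, r_C = 0.0967×2.694 = 0.2605.
Overall selectivity = C_B/C_C = r_Bτ/(r_Cτ) = r_B/r_C = 1.37.

1.37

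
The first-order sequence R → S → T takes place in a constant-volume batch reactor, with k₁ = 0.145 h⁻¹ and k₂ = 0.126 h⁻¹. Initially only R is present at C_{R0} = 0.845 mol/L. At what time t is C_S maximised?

7.39 h

The intermediate peaks when r₁ = r₂, i.e. k₁e^(−k₁t) = k₂e^(−k₂t), giving t_opt = ln(k₂/k₁)/(k₂−k₁).
= ln(0.126/0.145)/(0.126−0.145) = ln(0.8690)/-0.01900 = -0.1405/-0.01900 = 7.39 h.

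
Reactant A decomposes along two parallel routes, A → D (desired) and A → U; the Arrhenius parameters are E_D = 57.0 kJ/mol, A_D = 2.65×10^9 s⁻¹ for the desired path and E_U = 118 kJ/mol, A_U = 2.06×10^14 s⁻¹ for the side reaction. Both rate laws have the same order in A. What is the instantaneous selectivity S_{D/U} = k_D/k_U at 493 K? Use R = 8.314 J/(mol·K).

With equal orders, S_{D/U} = k_D/k_U = (A_D/A_U)·exp[(E_U−E_D)/(RT)].
(E_U−E_D)/(RT) = (118−57.0)×10³/(8.314×493) = 61000/4099 = 14.88.
k_D/k_U = (2.65×10^9/2.06×10^14)·exp(14.88) = 1.286×10^-5 × 2.906×10^6 = 37.4.
Since E_D < E_U, lowering the temperature improves selectivity toward D.

37.4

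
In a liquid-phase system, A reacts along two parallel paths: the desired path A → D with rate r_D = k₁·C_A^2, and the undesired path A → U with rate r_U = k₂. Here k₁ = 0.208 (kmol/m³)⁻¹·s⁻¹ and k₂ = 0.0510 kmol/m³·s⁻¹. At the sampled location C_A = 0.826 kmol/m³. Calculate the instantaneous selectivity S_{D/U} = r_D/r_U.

S_{D/U} = r_D/r_U = (k₁·C_A^2)/(k₂) = (k₁/k₂)·C_A^2.
= (0.208×0.8260^2) / (0.0510) = 0.1419/0.05100 = 2.78.
Since the desired path is higher order in A, keeping C_A high (PFR or concentrated feed) favours D.

2.78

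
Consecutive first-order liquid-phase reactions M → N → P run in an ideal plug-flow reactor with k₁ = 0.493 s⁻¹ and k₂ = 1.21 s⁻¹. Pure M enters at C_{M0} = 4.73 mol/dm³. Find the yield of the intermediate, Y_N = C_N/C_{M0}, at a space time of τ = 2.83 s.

The intermediate concentration in a first-order A→B→C sequence is C_N = k₁C_{M0}(e^(−k₁τ) − e^(−k₂τ))/(k₂−k₁).
e^(−k₁τ) = e^(−0.493×2.83) = e^(−1.395) = 0.2478; e^(−k₂τ) = e^(−3.424) = 0.03257.
C_N = 0.493×4.73/(1.21−0.493) × (0.2478−0.03257) = 3.252×0.2152 = 0.6999 mol/dm³.
Y_N = C_N/C_{M0} = 0.6999/4.73 = 0.148.

0.148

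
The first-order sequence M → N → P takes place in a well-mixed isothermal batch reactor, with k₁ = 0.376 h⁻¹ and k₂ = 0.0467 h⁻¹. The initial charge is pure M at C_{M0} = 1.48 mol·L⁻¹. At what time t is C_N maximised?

For first-order series the maximum of C_N occurs at t_opt = ln(k₂/k₁)/(k₂−k₁).
= ln(0.0467/0.376)/(0.0467−0.376) = ln(0.1242)/-0.3293 = -2.086/-0.3293 = 6.33 h.

6.33 h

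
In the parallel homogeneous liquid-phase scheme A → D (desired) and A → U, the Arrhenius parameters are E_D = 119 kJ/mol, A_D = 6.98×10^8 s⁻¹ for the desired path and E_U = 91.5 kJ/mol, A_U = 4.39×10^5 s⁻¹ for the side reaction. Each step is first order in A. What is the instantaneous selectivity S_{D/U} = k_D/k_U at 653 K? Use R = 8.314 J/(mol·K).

10.0

k_D/k_U = (A_D/A_U)·exp[−(E_D−E_U)/(RT)] = (A_D/A_U)·exp[(E_U−E_D)/(RT)].
(E_U−E_D)/(RT) = (91.5−119)×10³/(8.314×653) = -27500/5429 = -5.065.
k_D/k_U = (6.98×10^8/4.39×10^5)·exp(-5.065) = 1590 × 0.006312 = 10.0.
Since E_D > E_U, raising the temperature improves selectivity toward D.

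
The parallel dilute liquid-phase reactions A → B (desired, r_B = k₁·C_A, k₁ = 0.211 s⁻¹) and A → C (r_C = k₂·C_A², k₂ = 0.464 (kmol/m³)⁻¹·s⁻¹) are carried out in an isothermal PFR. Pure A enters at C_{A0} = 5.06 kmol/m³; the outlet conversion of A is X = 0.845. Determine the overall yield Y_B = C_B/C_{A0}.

0.134

C_A = C_{A0}(1−X) = 0.7843 kmol/m³.
Along a PFR/batch, dC_B/dC_A = −r_B/(r_B+r_C) = −k₁/(k₁+k₂·C_A).
Integrating from C_{A0} to C_A: C_B = (0.211/0.464)·ln[(0.211+0.464·5.06)/(0.211+0.464·0.784)] = 0.4547·ln(2.559/0.5749) = 0.6790 kmol/m³.
Y_B = C_B/C_{A0} = 0.6790/5.06 = 0.134.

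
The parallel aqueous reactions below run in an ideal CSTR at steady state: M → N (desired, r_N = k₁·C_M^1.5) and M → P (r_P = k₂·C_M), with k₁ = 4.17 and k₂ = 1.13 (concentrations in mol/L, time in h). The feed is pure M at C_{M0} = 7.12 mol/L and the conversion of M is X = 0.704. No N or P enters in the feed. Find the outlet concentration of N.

4.22 mol/L

Exit C_M = C_{M0}(1−X) = 7.12×0.296 = 2.108 mol/L.
Rates in a CSTR are evaluated at the outlet concentration: r_N = 4.17×2.108^1.5 = 12.76, r_P = 1.13×2.108 = 2.381.
Fraction of consumed M going to N: r_N/(r_N+r_P) = 0.8427.
C_N = 0.8427·C_{M0}·X = 0.8427×7.12×0.704 = 4.22 mol/L.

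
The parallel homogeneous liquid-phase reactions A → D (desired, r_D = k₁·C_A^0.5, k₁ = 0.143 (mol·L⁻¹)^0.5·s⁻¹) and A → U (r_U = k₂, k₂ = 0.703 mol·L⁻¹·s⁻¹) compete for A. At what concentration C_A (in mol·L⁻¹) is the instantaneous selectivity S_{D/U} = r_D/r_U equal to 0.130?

S_{D/U} = (k₁/k₂)·C_A^0.5 ⇒ C_A = (S·k₂/k₁)^(2).
= (0.130×0.703/0.143)^(2) = (0.6391)^(2) = 0.408 mol·L⁻¹.

0.408 mol·L⁻¹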